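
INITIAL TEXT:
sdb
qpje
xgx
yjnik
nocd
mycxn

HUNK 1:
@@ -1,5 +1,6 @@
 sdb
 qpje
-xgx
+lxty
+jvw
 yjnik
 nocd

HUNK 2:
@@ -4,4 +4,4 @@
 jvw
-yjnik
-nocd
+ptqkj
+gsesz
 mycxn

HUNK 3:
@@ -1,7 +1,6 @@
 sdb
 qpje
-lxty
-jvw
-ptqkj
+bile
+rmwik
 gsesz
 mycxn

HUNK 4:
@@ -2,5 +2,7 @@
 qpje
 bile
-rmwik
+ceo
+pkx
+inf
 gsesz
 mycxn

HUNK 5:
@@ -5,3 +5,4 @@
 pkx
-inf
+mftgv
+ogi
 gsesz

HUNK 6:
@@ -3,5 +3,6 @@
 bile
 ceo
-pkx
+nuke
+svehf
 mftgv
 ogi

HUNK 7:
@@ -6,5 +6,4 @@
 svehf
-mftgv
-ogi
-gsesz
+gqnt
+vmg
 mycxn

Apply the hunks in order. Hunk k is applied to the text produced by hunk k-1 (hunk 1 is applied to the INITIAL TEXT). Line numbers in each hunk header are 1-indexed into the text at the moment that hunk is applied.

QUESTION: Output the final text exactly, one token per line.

Hunk 1: at line 1 remove [xgx] add [lxty,jvw] -> 7 lines: sdb qpje lxty jvw yjnik nocd mycxn
Hunk 2: at line 4 remove [yjnik,nocd] add [ptqkj,gsesz] -> 7 lines: sdb qpje lxty jvw ptqkj gsesz mycxn
Hunk 3: at line 1 remove [lxty,jvw,ptqkj] add [bile,rmwik] -> 6 lines: sdb qpje bile rmwik gsesz mycxn
Hunk 4: at line 2 remove [rmwik] add [ceo,pkx,inf] -> 8 lines: sdb qpje bile ceo pkx inf gsesz mycxn
Hunk 5: at line 5 remove [inf] add [mftgv,ogi] -> 9 lines: sdb qpje bile ceo pkx mftgv ogi gsesz mycxn
Hunk 6: at line 3 remove [pkx] add [nuke,svehf] -> 10 lines: sdb qpje bile ceo nuke svehf mftgv ogi gsesz mycxn
Hunk 7: at line 6 remove [mftgv,ogi,gsesz] add [gqnt,vmg] -> 9 lines: sdb qpje bile ceo nuke svehf gqnt vmg mycxn

Answer: sdb
qpje
bile
ceo
nuke
svehf
gqnt
vmg
mycxn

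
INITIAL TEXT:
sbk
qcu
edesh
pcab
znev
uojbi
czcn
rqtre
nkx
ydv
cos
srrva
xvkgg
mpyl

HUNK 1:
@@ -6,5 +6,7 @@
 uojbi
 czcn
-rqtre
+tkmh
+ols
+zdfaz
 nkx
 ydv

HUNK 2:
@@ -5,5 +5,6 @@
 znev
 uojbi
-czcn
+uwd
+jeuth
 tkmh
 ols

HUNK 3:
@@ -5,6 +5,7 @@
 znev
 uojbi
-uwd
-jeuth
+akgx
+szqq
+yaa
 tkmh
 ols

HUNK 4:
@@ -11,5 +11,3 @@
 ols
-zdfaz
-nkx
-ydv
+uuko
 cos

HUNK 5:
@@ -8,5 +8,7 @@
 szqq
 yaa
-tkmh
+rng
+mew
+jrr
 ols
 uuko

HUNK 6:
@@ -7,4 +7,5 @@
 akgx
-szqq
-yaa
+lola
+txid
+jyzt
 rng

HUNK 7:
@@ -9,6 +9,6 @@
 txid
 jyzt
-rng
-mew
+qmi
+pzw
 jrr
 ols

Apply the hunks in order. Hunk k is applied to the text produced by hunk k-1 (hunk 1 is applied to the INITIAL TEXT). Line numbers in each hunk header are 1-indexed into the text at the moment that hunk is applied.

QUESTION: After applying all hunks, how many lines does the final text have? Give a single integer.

Hunk 1: at line 6 remove [rqtre] add [tkmh,ols,zdfaz] -> 16 lines: sbk qcu edesh pcab znev uojbi czcn tkmh ols zdfaz nkx ydv cos srrva xvkgg mpyl
Hunk 2: at line 5 remove [czcn] add [uwd,jeuth] -> 17 lines: sbk qcu edesh pcab znev uojbi uwd jeuth tkmh ols zdfaz nkx ydv cos srrva xvkgg mpyl
Hunk 3: at line 5 remove [uwd,jeuth] add [akgx,szqq,yaa] -> 18 lines: sbk qcu edesh pcab znev uojbi akgx szqq yaa tkmh ols zdfaz nkx ydv cos srrva xvkgg mpyl
Hunk 4: at line 11 remove [zdfaz,nkx,ydv] add [uuko] -> 16 lines: sbk qcu edesh pcab znev uojbi akgx szqq yaa tkmh ols uuko cos srrva xvkgg mpyl
Hunk 5: at line 8 remove [tkmh] add [rng,mew,jrr] -> 18 lines: sbk qcu edesh pcab znev uojbi akgx szqq yaa rng mew jrr ols uuko cos srrva xvkgg mpyl
Hunk 6: at line 7 remove [szqq,yaa] add [lola,txid,jyzt] -> 19 lines: sbk qcu edesh pcab znev uojbi akgx lola txid jyzt rng mew jrr ols uuko cos srrva xvkgg mpyl
Hunk 7: at line 9 remove [rng,mew] add [qmi,pzw] -> 19 lines: sbk qcu edesh pcab znev uojbi akgx lola txid jyzt qmi pzw jrr ols uuko cos srrva xvkgg mpyl
Final line count: 19

Answer: 19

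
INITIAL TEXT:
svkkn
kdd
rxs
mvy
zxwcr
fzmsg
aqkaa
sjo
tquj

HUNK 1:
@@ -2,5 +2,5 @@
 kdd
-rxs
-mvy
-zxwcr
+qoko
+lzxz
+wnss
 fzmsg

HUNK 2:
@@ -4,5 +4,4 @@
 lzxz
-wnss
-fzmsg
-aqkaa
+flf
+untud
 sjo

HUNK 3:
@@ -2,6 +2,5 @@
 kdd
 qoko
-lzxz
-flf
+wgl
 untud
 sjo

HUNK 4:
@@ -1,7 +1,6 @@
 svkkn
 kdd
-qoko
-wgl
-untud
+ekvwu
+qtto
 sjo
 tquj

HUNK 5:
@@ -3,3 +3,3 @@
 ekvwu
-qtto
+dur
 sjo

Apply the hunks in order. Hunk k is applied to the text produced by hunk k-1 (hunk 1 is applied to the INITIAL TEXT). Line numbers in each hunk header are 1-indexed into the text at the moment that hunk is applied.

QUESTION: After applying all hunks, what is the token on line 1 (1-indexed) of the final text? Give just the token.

Hunk 1: at line 2 remove [rxs,mvy,zxwcr] add [qoko,lzxz,wnss] -> 9 lines: svkkn kdd qoko lzxz wnss fzmsg aqkaa sjo tquj
Hunk 2: at line 4 remove [wnss,fzmsg,aqkaa] add [flf,untud] -> 8 lines: svkkn kdd qoko lzxz flf untud sjo tquj
Hunk 3: at line 2 remove [lzxz,flf] add [wgl] -> 7 lines: svkkn kdd qoko wgl untud sjo tquj
Hunk 4: at line 1 remove [qoko,wgl,untud] add [ekvwu,qtto] -> 6 lines: svkkn kdd ekvwu qtto sjo tquj
Hunk 5: at line 3 remove [qtto] add [dur] -> 6 lines: svkkn kdd ekvwu dur sjo tquj
Final line 1: svkkn

Answer: svkkn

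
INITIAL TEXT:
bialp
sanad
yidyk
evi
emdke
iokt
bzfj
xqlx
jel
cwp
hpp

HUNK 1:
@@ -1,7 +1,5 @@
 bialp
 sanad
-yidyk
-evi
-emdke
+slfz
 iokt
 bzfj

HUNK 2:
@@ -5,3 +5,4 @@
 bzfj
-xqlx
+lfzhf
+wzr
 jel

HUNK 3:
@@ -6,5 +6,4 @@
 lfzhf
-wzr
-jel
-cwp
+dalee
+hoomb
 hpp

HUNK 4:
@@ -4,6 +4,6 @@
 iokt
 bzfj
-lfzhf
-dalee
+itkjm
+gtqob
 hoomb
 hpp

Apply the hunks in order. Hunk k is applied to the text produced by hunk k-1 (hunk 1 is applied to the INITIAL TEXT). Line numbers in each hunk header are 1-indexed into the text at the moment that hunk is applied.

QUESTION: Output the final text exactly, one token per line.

Hunk 1: at line 1 remove [yidyk,evi,emdke] add [slfz] -> 9 lines: bialp sanad slfz iokt bzfj xqlx jel cwp hpp
Hunk 2: at line 5 remove [xqlx] add [lfzhf,wzr] -> 10 lines: bialp sanad slfz iokt bzfj lfzhf wzr jel cwp hpp
Hunk 3: at line 6 remove [wzr,jel,cwp] add [dalee,hoomb] -> 9 lines: bialp sanad slfz iokt bzfj lfzhf dalee hoomb hpp
Hunk 4: at line 4 remove [lfzhf,dalee] add [itkjm,gtqob] -> 9 lines: bialp sanad slfz iokt bzfj itkjm gtqob hoomb hpp

Answer: bialp
sanad
slfz
iokt
bzfj
itkjm
gtqob
hoomb
hpp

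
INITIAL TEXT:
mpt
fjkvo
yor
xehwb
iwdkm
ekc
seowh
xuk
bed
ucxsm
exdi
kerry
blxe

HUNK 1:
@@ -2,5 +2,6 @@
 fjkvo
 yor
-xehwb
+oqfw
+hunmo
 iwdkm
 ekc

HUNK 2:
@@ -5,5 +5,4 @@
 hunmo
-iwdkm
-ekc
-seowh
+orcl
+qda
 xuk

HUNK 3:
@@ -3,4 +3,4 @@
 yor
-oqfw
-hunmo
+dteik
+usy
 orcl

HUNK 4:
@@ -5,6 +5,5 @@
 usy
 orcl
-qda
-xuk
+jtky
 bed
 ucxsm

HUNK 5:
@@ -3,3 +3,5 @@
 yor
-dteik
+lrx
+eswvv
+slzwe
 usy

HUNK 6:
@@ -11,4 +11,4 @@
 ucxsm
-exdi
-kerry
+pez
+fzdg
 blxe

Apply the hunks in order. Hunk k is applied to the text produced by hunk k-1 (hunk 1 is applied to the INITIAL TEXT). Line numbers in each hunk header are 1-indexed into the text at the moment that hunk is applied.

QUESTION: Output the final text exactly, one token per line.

Answer: mpt
fjkvo
yor
lrx
eswvv
slzwe
usy
orcl
jtky
bed
ucxsm
pez
fzdg
blxe

Derivation:
Hunk 1: at line 2 remove [xehwb] add [oqfw,hunmo] -> 14 lines: mpt fjkvo yor oqfw hunmo iwdkm ekc seowh xuk bed ucxsm exdi kerry blxe
Hunk 2: at line 5 remove [iwdkm,ekc,seowh] add [orcl,qda] -> 13 lines: mpt fjkvo yor oqfw hunmo orcl qda xuk bed ucxsm exdi kerry blxe
Hunk 3: at line 3 remove [oqfw,hunmo] add [dteik,usy] -> 13 lines: mpt fjkvo yor dteik usy orcl qda xuk bed ucxsm exdi kerry blxe
Hunk 4: at line 5 remove [qda,xuk] add [jtky] -> 12 lines: mpt fjkvo yor dteik usy orcl jtky bed ucxsm exdi kerry blxe
Hunk 5: at line 3 remove [dteik] add [lrx,eswvv,slzwe] -> 14 lines: mpt fjkvo yor lrx eswvv slzwe usy orcl jtky bed ucxsm exdi kerry blxe
Hunk 6: at line 11 remove [exdi,kerry] add [pez,fzdg] -> 14 lines: mpt fjkvo yor lrx eswvv slzwe usy orcl jtky bed ucxsm pez fzdg blxe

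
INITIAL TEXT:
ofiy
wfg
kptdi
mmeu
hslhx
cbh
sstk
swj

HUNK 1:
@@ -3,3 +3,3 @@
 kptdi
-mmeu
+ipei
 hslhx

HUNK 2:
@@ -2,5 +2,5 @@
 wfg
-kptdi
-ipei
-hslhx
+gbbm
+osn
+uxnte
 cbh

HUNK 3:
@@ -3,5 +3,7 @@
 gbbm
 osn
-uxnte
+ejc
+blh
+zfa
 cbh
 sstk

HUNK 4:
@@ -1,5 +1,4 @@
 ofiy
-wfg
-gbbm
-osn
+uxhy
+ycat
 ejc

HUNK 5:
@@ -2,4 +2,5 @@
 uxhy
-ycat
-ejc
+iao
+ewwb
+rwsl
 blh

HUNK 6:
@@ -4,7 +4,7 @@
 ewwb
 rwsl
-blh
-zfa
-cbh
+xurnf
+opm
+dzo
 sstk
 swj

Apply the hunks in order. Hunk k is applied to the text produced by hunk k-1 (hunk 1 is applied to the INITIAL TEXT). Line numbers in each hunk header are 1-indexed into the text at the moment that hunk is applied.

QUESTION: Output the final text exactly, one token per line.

Hunk 1: at line 3 remove [mmeu] add [ipei] -> 8 lines: ofiy wfg kptdi ipei hslhx cbh sstk swj
Hunk 2: at line 2 remove [kptdi,ipei,hslhx] add [gbbm,osn,uxnte] -> 8 lines: ofiy wfg gbbm osn uxnte cbh sstk swj
Hunk 3: at line 3 remove [uxnte] add [ejc,blh,zfa] -> 10 lines: ofiy wfg gbbm osn ejc blh zfa cbh sstk swj
Hunk 4: at line 1 remove [wfg,gbbm,osn] add [uxhy,ycat] -> 9 lines: ofiy uxhy ycat ejc blh zfa cbh sstk swj
Hunk 5: at line 2 remove [ycat,ejc] add [iao,ewwb,rwsl] -> 10 lines: ofiy uxhy iao ewwb rwsl blh zfa cbh sstk swj
Hunk 6: at line 4 remove [blh,zfa,cbh] add [xurnf,opm,dzo] -> 10 lines: ofiy uxhy iao ewwb rwsl xurnf opm dzo sstk swj

Answer: ofiy
uxhy
iao
ewwb
rwsl
xurnf
opm
dzo
sstk
swj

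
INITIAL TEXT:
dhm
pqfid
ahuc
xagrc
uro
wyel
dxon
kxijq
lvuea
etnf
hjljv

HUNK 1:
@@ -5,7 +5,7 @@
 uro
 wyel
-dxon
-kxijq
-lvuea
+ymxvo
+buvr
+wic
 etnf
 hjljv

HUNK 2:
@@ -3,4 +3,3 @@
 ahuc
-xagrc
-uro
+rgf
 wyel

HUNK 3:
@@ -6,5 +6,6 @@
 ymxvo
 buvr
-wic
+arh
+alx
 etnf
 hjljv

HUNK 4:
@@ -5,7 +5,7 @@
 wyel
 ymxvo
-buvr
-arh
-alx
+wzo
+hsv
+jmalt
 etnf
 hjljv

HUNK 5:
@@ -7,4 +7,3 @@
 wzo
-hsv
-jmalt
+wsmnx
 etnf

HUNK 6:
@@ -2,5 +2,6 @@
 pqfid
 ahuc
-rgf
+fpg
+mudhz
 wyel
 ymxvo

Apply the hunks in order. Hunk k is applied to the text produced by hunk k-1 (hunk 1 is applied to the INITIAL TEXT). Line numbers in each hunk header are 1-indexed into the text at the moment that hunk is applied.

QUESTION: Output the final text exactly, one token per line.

Hunk 1: at line 5 remove [dxon,kxijq,lvuea] add [ymxvo,buvr,wic] -> 11 lines: dhm pqfid ahuc xagrc uro wyel ymxvo buvr wic etnf hjljv
Hunk 2: at line 3 remove [xagrc,uro] add [rgf] -> 10 lines: dhm pqfid ahuc rgf wyel ymxvo buvr wic etnf hjljv
Hunk 3: at line 6 remove [wic] add [arh,alx] -> 11 lines: dhm pqfid ahuc rgf wyel ymxvo buvr arh alx etnf hjljv
Hunk 4: at line 5 remove [buvr,arh,alx] add [wzo,hsv,jmalt] -> 11 lines: dhm pqfid ahuc rgf wyel ymxvo wzo hsv jmalt etnf hjljv
Hunk 5: at line 7 remove [hsv,jmalt] add [wsmnx] -> 10 lines: dhm pqfid ahuc rgf wyel ymxvo wzo wsmnx etnf hjljv
Hunk 6: at line 2 remove [rgf] add [fpg,mudhz] -> 11 lines: dhm pqfid ahuc fpg mudhz wyel ymxvo wzo wsmnx etnf hjljv

Answer: dhm
pqfid
ahuc
fpg
mudhz
wyel
ymxvo
wzo
wsmnx
etnf
hjljv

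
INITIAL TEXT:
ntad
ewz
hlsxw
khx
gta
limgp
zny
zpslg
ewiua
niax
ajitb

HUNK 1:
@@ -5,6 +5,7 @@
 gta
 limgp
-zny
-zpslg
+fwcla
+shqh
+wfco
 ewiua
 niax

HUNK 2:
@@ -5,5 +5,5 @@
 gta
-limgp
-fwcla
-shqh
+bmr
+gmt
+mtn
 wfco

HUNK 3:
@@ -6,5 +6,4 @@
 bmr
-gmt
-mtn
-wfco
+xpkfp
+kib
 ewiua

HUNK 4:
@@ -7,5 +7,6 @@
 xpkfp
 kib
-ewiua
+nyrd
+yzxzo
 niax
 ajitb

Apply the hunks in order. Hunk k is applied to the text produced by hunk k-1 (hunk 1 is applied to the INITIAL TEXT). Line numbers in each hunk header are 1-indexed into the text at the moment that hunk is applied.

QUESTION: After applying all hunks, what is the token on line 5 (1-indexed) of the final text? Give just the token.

Hunk 1: at line 5 remove [zny,zpslg] add [fwcla,shqh,wfco] -> 12 lines: ntad ewz hlsxw khx gta limgp fwcla shqh wfco ewiua niax ajitb
Hunk 2: at line 5 remove [limgp,fwcla,shqh] add [bmr,gmt,mtn] -> 12 lines: ntad ewz hlsxw khx gta bmr gmt mtn wfco ewiua niax ajitb
Hunk 3: at line 6 remove [gmt,mtn,wfco] add [xpkfp,kib] -> 11 lines: ntad ewz hlsxw khx gta bmr xpkfp kib ewiua niax ajitb
Hunk 4: at line 7 remove [ewiua] add [nyrd,yzxzo] -> 12 lines: ntad ewz hlsxw khx gta bmr xpkfp kib nyrd yzxzo niax ajitb
Final line 5: gta

Answer: gta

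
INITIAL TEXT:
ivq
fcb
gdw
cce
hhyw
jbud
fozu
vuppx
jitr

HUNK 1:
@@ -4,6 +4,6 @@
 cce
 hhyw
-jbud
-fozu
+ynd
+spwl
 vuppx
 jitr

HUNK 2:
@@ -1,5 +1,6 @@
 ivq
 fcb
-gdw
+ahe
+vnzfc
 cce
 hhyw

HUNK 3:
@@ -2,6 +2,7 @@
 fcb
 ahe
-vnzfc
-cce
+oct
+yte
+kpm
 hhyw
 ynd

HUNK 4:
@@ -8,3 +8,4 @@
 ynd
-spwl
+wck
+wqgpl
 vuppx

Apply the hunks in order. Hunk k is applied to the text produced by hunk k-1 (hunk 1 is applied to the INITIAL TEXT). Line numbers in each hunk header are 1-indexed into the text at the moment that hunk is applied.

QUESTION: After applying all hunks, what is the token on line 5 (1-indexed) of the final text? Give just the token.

Hunk 1: at line 4 remove [jbud,fozu] add [ynd,spwl] -> 9 lines: ivq fcb gdw cce hhyw ynd spwl vuppx jitr
Hunk 2: at line 1 remove [gdw] add [ahe,vnzfc] -> 10 lines: ivq fcb ahe vnzfc cce hhyw ynd spwl vuppx jitr
Hunk 3: at line 2 remove [vnzfc,cce] add [oct,yte,kpm] -> 11 lines: ivq fcb ahe oct yte kpm hhyw ynd spwl vuppx jitr
Hunk 4: at line 8 remove [spwl] add [wck,wqgpl] -> 12 lines: ivq fcb ahe oct yte kpm hhyw ynd wck wqgpl vuppx jitr
Final line 5: yte

Answer: yte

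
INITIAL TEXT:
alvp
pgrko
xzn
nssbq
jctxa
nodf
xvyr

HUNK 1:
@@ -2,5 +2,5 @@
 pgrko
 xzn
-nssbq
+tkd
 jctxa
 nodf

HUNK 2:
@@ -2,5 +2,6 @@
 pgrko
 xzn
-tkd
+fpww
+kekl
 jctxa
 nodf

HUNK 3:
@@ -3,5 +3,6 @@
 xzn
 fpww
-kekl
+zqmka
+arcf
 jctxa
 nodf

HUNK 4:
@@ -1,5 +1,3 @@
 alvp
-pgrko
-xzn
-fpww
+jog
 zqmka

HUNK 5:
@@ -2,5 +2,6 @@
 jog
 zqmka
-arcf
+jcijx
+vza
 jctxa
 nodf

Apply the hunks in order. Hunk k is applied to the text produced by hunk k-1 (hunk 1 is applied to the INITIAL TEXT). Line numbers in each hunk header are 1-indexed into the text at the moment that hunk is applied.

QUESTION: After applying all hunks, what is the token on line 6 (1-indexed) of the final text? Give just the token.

Hunk 1: at line 2 remove [nssbq] add [tkd] -> 7 lines: alvp pgrko xzn tkd jctxa nodf xvyr
Hunk 2: at line 2 remove [tkd] add [fpww,kekl] -> 8 lines: alvp pgrko xzn fpww kekl jctxa nodf xvyr
Hunk 3: at line 3 remove [kekl] add [zqmka,arcf] -> 9 lines: alvp pgrko xzn fpww zqmka arcf jctxa nodf xvyr
Hunk 4: at line 1 remove [pgrko,xzn,fpww] add [jog] -> 7 lines: alvp jog zqmka arcf jctxa nodf xvyr
Hunk 5: at line 2 remove [arcf] add [jcijx,vza] -> 8 lines: alvp jog zqmka jcijx vza jctxa nodf xvyr
Final line 6: jctxa

Answer: jctxa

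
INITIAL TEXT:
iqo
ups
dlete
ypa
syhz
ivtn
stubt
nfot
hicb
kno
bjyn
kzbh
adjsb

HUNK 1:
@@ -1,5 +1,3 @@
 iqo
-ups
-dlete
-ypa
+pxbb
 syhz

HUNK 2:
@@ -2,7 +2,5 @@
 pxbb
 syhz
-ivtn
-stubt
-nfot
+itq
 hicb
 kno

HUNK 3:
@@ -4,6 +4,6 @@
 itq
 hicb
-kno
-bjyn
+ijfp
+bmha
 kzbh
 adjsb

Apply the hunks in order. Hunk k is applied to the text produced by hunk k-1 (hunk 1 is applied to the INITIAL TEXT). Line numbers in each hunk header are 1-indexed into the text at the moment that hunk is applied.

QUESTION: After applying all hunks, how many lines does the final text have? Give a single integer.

Answer: 9

Derivation:
Hunk 1: at line 1 remove [ups,dlete,ypa] add [pxbb] -> 11 lines: iqo pxbb syhz ivtn stubt nfot hicb kno bjyn kzbh adjsb
Hunk 2: at line 2 remove [ivtn,stubt,nfot] add [itq] -> 9 lines: iqo pxbb syhz itq hicb kno bjyn kzbh adjsb
Hunk 3: at line 4 remove [kno,bjyn] add [ijfp,bmha] -> 9 lines: iqo pxbb syhz itq hicb ijfp bmha kzbh adjsb
Final line count: 9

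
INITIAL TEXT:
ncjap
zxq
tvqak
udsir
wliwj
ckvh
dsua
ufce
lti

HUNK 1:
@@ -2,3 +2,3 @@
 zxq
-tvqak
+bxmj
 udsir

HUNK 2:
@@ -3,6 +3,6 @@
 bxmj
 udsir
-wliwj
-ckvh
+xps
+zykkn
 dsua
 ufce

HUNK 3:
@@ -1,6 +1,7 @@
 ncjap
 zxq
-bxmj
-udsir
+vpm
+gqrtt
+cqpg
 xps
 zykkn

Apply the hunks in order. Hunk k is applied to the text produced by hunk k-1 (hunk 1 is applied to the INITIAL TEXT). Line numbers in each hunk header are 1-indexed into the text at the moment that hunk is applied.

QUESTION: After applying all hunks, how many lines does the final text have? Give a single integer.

Hunk 1: at line 2 remove [tvqak] add [bxmj] -> 9 lines: ncjap zxq bxmj udsir wliwj ckvh dsua ufce lti
Hunk 2: at line 3 remove [wliwj,ckvh] add [xps,zykkn] -> 9 lines: ncjap zxq bxmj udsir xps zykkn dsua ufce lti
Hunk 3: at line 1 remove [bxmj,udsir] add [vpm,gqrtt,cqpg] -> 10 lines: ncjap zxq vpm gqrtt cqpg xps zykkn dsua ufce lti
Final line count: 10

Answer: 10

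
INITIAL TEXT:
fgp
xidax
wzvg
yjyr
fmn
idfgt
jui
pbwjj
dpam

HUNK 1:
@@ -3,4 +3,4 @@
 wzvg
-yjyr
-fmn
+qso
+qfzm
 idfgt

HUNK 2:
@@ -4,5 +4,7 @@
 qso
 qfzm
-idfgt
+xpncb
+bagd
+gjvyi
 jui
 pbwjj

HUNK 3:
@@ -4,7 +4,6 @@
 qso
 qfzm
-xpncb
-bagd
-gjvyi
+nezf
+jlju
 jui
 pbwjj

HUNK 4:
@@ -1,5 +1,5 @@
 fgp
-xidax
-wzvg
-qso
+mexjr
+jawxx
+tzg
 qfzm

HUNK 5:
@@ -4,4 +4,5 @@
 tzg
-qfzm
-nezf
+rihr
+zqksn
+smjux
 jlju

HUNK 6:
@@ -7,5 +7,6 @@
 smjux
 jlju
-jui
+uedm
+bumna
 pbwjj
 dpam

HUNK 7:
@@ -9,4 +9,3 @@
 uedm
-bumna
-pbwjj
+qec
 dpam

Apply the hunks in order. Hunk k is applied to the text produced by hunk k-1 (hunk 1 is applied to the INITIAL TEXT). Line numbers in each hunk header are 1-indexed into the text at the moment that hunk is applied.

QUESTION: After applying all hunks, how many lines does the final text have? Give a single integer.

Hunk 1: at line 3 remove [yjyr,fmn] add [qso,qfzm] -> 9 lines: fgp xidax wzvg qso qfzm idfgt jui pbwjj dpam
Hunk 2: at line 4 remove [idfgt] add [xpncb,bagd,gjvyi] -> 11 lines: fgp xidax wzvg qso qfzm xpncb bagd gjvyi jui pbwjj dpam
Hunk 3: at line 4 remove [xpncb,bagd,gjvyi] add [nezf,jlju] -> 10 lines: fgp xidax wzvg qso qfzm nezf jlju jui pbwjj dpam
Hunk 4: at line 1 remove [xidax,wzvg,qso] add [mexjr,jawxx,tzg] -> 10 lines: fgp mexjr jawxx tzg qfzm nezf jlju jui pbwjj dpam
Hunk 5: at line 4 remove [qfzm,nezf] add [rihr,zqksn,smjux] -> 11 lines: fgp mexjr jawxx tzg rihr zqksn smjux jlju jui pbwjj dpam
Hunk 6: at line 7 remove [jui] add [uedm,bumna] -> 12 lines: fgp mexjr jawxx tzg rihr zqksn smjux jlju uedm bumna pbwjj dpam
Hunk 7: at line 9 remove [bumna,pbwjj] add [qec] -> 11 lines: fgp mexjr jawxx tzg rihr zqksn smjux jlju uedm qec dpam
Final line count: 11

Answer: 11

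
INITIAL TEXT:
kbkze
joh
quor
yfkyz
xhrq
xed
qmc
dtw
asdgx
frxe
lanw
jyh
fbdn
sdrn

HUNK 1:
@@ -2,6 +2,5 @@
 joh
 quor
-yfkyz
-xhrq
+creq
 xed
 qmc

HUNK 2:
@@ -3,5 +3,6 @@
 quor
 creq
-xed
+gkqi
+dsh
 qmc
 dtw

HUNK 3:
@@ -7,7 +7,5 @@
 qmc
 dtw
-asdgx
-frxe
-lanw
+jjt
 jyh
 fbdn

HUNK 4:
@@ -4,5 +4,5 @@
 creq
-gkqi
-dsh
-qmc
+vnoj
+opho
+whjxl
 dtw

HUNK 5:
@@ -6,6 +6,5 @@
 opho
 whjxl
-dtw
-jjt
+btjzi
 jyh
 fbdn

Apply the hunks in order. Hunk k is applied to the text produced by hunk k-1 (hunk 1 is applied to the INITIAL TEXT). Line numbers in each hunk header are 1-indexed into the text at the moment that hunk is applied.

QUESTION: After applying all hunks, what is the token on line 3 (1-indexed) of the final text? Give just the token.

Answer: quor

Derivation:
Hunk 1: at line 2 remove [yfkyz,xhrq] add [creq] -> 13 lines: kbkze joh quor creq xed qmc dtw asdgx frxe lanw jyh fbdn sdrn
Hunk 2: at line 3 remove [xed] add [gkqi,dsh] -> 14 lines: kbkze joh quor creq gkqi dsh qmc dtw asdgx frxe lanw jyh fbdn sdrn
Hunk 3: at line 7 remove [asdgx,frxe,lanw] add [jjt] -> 12 lines: kbkze joh quor creq gkqi dsh qmc dtw jjt jyh fbdn sdrn
Hunk 4: at line 4 remove [gkqi,dsh,qmc] add [vnoj,opho,whjxl] -> 12 lines: kbkze joh quor creq vnoj opho whjxl dtw jjt jyh fbdn sdrn
Hunk 5: at line 6 remove [dtw,jjt] add [btjzi] -> 11 lines: kbkze joh quor creq vnoj opho whjxl btjzi jyh fbdn sdrn
Final line 3: quor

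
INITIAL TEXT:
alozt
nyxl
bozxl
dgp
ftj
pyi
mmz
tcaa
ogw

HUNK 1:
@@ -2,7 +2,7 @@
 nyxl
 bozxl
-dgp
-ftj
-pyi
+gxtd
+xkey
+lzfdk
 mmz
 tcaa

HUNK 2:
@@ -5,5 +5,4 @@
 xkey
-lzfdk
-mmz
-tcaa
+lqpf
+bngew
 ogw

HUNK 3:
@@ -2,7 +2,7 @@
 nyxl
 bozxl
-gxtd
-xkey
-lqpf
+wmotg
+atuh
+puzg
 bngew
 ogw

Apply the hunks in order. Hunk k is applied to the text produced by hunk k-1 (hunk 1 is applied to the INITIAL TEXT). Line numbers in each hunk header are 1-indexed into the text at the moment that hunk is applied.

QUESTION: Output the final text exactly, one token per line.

Hunk 1: at line 2 remove [dgp,ftj,pyi] add [gxtd,xkey,lzfdk] -> 9 lines: alozt nyxl bozxl gxtd xkey lzfdk mmz tcaa ogw
Hunk 2: at line 5 remove [lzfdk,mmz,tcaa] add [lqpf,bngew] -> 8 lines: alozt nyxl bozxl gxtd xkey lqpf bngew ogw
Hunk 3: at line 2 remove [gxtd,xkey,lqpf] add [wmotg,atuh,puzg] -> 8 lines: alozt nyxl bozxl wmotg atuh puzg bngew ogw

Answer: alozt
nyxl
bozxl
wmotg
atuh
puzg
bngew
ogw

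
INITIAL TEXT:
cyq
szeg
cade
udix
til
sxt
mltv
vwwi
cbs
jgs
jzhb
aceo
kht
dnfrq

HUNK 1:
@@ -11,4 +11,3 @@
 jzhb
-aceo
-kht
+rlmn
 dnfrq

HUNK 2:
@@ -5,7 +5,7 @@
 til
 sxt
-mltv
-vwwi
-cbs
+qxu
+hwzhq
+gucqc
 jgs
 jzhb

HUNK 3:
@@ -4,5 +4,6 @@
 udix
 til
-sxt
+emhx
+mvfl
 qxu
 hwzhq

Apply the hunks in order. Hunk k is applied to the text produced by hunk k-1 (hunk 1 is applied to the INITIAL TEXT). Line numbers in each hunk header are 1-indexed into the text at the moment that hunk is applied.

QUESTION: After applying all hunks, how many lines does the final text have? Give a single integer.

Hunk 1: at line 11 remove [aceo,kht] add [rlmn] -> 13 lines: cyq szeg cade udix til sxt mltv vwwi cbs jgs jzhb rlmn dnfrq
Hunk 2: at line 5 remove [mltv,vwwi,cbs] add [qxu,hwzhq,gucqc] -> 13 lines: cyq szeg cade udix til sxt qxu hwzhq gucqc jgs jzhb rlmn dnfrq
Hunk 3: at line 4 remove [sxt] add [emhx,mvfl] -> 14 lines: cyq szeg cade udix til emhx mvfl qxu hwzhq gucqc jgs jzhb rlmn dnfrq
Final line count: 14

Answer: 14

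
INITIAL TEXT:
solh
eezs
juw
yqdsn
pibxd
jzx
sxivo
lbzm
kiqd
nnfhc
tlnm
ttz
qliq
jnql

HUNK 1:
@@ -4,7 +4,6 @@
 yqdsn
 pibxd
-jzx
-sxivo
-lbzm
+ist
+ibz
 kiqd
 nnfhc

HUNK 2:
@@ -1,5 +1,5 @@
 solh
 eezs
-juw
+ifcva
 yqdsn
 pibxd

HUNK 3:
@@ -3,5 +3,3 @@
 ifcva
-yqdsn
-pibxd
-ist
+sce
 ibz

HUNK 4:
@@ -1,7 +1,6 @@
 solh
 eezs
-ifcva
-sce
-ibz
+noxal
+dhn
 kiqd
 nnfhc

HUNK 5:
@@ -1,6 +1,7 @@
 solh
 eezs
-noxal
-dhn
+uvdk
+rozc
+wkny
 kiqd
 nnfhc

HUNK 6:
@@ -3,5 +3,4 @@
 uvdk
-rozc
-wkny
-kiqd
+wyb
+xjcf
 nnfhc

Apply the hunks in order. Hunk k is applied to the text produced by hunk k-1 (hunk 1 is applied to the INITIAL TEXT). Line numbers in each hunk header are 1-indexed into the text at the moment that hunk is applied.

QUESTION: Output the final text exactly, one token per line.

Answer: solh
eezs
uvdk
wyb
xjcf
nnfhc
tlnm
ttz
qliq
jnql

Derivation:
Hunk 1: at line 4 remove [jzx,sxivo,lbzm] add [ist,ibz] -> 13 lines: solh eezs juw yqdsn pibxd ist ibz kiqd nnfhc tlnm ttz qliq jnql
Hunk 2: at line 1 remove [juw] add [ifcva] -> 13 lines: solh eezs ifcva yqdsn pibxd ist ibz kiqd nnfhc tlnm ttz qliq jnql
Hunk 3: at line 3 remove [yqdsn,pibxd,ist] add [sce] -> 11 lines: solh eezs ifcva sce ibz kiqd nnfhc tlnm ttz qliq jnql
Hunk 4: at line 1 remove [ifcva,sce,ibz] add [noxal,dhn] -> 10 lines: solh eezs noxal dhn kiqd nnfhc tlnm ttz qliq jnql
Hunk 5: at line 1 remove [noxal,dhn] add [uvdk,rozc,wkny] -> 11 lines: solh eezs uvdk rozc wkny kiqd nnfhc tlnm ttz qliq jnql
Hunk 6: at line 3 remove [rozc,wkny,kiqd] add [wyb,xjcf] -> 10 lines: solh eezs uvdk wyb xjcf nnfhc tlnm ttz qliq jnql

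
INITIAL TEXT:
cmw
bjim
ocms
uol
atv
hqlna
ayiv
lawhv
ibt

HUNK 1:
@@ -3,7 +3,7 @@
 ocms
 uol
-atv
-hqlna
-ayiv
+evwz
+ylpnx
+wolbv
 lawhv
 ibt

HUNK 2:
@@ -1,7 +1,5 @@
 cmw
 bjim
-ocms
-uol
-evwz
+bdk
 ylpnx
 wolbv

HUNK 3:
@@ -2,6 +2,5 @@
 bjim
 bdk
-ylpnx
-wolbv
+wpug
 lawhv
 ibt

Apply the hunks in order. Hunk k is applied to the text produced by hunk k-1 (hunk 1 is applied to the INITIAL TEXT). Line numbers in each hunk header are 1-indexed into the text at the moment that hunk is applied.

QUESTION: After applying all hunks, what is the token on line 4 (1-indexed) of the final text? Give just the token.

Hunk 1: at line 3 remove [atv,hqlna,ayiv] add [evwz,ylpnx,wolbv] -> 9 lines: cmw bjim ocms uol evwz ylpnx wolbv lawhv ibt
Hunk 2: at line 1 remove [ocms,uol,evwz] add [bdk] -> 7 lines: cmw bjim bdk ylpnx wolbv lawhv ibt
Hunk 3: at line 2 remove [ylpnx,wolbv] add [wpug] -> 6 lines: cmw bjim bdk wpug lawhv ibt
Final line 4: wpug

Answer: wpug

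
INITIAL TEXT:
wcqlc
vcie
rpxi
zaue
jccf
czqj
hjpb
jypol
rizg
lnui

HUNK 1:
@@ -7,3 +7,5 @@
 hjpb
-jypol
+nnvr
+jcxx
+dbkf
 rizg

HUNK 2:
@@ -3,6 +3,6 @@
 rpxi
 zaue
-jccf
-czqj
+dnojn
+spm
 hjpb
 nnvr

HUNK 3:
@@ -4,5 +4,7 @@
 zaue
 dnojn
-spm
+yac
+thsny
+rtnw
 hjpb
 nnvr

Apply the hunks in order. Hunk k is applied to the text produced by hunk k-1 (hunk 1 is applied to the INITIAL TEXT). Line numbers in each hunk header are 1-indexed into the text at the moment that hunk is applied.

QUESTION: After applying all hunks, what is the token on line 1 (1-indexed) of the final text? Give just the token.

Hunk 1: at line 7 remove [jypol] add [nnvr,jcxx,dbkf] -> 12 lines: wcqlc vcie rpxi zaue jccf czqj hjpb nnvr jcxx dbkf rizg lnui
Hunk 2: at line 3 remove [jccf,czqj] add [dnojn,spm] -> 12 lines: wcqlc vcie rpxi zaue dnojn spm hjpb nnvr jcxx dbkf rizg lnui
Hunk 3: at line 4 remove [spm] add [yac,thsny,rtnw] -> 14 lines: wcqlc vcie rpxi zaue dnojn yac thsny rtnw hjpb nnvr jcxx dbkf rizg lnui
Final line 1: wcqlc

Answer: wcqlc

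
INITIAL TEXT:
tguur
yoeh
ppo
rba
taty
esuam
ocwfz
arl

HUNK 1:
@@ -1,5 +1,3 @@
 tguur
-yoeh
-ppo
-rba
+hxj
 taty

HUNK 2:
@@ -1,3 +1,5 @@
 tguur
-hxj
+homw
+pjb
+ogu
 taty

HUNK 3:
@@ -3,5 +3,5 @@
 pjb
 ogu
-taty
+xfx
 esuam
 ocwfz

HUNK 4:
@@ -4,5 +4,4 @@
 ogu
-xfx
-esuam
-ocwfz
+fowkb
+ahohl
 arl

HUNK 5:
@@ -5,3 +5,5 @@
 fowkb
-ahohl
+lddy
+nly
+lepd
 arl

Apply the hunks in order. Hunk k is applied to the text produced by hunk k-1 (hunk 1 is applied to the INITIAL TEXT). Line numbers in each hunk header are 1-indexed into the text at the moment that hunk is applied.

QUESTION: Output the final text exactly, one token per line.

Answer: tguur
homw
pjb
ogu
fowkb
lddy
nly
lepd
arl

Derivation:
Hunk 1: at line 1 remove [yoeh,ppo,rba] add [hxj] -> 6 lines: tguur hxj taty esuam ocwfz arl
Hunk 2: at line 1 remove [hxj] add [homw,pjb,ogu] -> 8 lines: tguur homw pjb ogu taty esuam ocwfz arl
Hunk 3: at line 3 remove [taty] add [xfx] -> 8 lines: tguur homw pjb ogu xfx esuam ocwfz arl
Hunk 4: at line 4 remove [xfx,esuam,ocwfz] add [fowkb,ahohl] -> 7 lines: tguur homw pjb ogu fowkb ahohl arl
Hunk 5: at line 5 remove [ahohl] add [lddy,nly,lepd] -> 9 lines: tguur homw pjb ogu fowkb lddy nly lepd arl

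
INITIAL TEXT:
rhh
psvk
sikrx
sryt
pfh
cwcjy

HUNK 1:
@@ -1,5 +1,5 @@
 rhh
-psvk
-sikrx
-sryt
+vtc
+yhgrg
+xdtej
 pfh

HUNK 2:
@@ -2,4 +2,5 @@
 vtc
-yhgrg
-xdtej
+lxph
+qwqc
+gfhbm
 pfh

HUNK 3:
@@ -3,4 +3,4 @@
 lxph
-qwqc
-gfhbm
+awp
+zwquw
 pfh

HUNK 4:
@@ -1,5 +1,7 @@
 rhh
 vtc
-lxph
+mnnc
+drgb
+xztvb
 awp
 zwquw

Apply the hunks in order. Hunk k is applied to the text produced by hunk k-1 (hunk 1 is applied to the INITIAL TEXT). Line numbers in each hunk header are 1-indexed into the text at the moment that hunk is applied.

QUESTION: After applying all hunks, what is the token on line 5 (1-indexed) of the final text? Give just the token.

Hunk 1: at line 1 remove [psvk,sikrx,sryt] add [vtc,yhgrg,xdtej] -> 6 lines: rhh vtc yhgrg xdtej pfh cwcjy
Hunk 2: at line 2 remove [yhgrg,xdtej] add [lxph,qwqc,gfhbm] -> 7 lines: rhh vtc lxph qwqc gfhbm pfh cwcjy
Hunk 3: at line 3 remove [qwqc,gfhbm] add [awp,zwquw] -> 7 lines: rhh vtc lxph awp zwquw pfh cwcjy
Hunk 4: at line 1 remove [lxph] add [mnnc,drgb,xztvb] -> 9 lines: rhh vtc mnnc drgb xztvb awp zwquw pfh cwcjy
Final line 5: xztvb

Answer: xztvb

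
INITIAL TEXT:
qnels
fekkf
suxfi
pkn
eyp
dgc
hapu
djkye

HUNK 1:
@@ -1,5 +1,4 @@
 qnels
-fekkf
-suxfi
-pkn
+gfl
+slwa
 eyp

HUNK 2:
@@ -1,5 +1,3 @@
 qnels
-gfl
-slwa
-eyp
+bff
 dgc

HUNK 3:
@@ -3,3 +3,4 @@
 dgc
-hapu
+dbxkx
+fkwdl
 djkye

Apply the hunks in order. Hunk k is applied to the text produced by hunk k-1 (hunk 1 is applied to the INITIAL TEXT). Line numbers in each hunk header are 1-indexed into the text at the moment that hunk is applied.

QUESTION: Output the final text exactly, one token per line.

Hunk 1: at line 1 remove [fekkf,suxfi,pkn] add [gfl,slwa] -> 7 lines: qnels gfl slwa eyp dgc hapu djkye
Hunk 2: at line 1 remove [gfl,slwa,eyp] add [bff] -> 5 lines: qnels bff dgc hapu djkye
Hunk 3: at line 3 remove [hapu] add [dbxkx,fkwdl] -> 6 lines: qnels bff dgc dbxkx fkwdl djkye

Answer: qnels
bff
dgc
dbxkx
fkwdl
djkye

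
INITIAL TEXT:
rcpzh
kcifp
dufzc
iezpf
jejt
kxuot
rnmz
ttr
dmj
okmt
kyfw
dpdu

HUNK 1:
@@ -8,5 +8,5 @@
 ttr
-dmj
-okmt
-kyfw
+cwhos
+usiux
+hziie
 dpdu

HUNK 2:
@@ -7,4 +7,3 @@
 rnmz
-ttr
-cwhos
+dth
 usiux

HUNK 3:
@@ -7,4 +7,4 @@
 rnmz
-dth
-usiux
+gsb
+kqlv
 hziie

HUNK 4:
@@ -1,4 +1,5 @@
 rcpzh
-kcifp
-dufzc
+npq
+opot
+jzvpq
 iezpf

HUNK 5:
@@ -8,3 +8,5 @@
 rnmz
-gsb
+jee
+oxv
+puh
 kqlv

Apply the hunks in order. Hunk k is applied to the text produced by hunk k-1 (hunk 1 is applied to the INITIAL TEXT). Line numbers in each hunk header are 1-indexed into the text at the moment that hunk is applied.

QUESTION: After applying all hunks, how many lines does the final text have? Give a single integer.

Hunk 1: at line 8 remove [dmj,okmt,kyfw] add [cwhos,usiux,hziie] -> 12 lines: rcpzh kcifp dufzc iezpf jejt kxuot rnmz ttr cwhos usiux hziie dpdu
Hunk 2: at line 7 remove [ttr,cwhos] add [dth] -> 11 lines: rcpzh kcifp dufzc iezpf jejt kxuot rnmz dth usiux hziie dpdu
Hunk 3: at line 7 remove [dth,usiux] add [gsb,kqlv] -> 11 lines: rcpzh kcifp dufzc iezpf jejt kxuot rnmz gsb kqlv hziie dpdu
Hunk 4: at line 1 remove [kcifp,dufzc] add [npq,opot,jzvpq] -> 12 lines: rcpzh npq opot jzvpq iezpf jejt kxuot rnmz gsb kqlv hziie dpdu
Hunk 5: at line 8 remove [gsb] add [jee,oxv,puh] -> 14 lines: rcpzh npq opot jzvpq iezpf jejt kxuot rnmz jee oxv puh kqlv hziie dpdu
Final line count: 14

Answer: 14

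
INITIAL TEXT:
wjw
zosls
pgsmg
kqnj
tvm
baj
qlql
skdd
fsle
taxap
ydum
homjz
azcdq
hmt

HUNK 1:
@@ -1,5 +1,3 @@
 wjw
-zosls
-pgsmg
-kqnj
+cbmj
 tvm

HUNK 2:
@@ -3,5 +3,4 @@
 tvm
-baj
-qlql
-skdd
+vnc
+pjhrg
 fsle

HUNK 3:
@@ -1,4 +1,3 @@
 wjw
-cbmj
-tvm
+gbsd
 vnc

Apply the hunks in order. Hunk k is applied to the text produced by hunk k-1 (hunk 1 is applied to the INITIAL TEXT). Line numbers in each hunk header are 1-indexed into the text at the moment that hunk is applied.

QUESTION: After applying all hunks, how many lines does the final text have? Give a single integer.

Answer: 10

Derivation:
Hunk 1: at line 1 remove [zosls,pgsmg,kqnj] add [cbmj] -> 12 lines: wjw cbmj tvm baj qlql skdd fsle taxap ydum homjz azcdq hmt
Hunk 2: at line 3 remove [baj,qlql,skdd] add [vnc,pjhrg] -> 11 lines: wjw cbmj tvm vnc pjhrg fsle taxap ydum homjz azcdq hmt
Hunk 3: at line 1 remove [cbmj,tvm] add [gbsd] -> 10 lines: wjw gbsd vnc pjhrg fsle taxap ydum homjz azcdq hmt
Final line count: 10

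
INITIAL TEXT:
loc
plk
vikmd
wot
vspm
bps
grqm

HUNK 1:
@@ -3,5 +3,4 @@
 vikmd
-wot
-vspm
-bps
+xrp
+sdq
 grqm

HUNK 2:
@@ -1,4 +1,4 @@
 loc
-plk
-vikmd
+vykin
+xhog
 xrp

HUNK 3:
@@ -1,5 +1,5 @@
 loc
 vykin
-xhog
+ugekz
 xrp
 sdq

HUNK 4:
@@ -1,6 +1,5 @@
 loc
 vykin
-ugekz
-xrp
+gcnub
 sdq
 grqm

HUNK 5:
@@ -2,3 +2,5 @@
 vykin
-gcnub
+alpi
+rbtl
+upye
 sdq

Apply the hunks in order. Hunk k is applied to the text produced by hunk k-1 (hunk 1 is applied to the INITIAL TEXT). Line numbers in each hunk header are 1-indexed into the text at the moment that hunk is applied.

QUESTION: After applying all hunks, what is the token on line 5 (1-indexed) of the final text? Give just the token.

Answer: upye

Derivation:
Hunk 1: at line 3 remove [wot,vspm,bps] add [xrp,sdq] -> 6 lines: loc plk vikmd xrp sdq grqm
Hunk 2: at line 1 remove [plk,vikmd] add [vykin,xhog] -> 6 lines: loc vykin xhog xrp sdq grqm
Hunk 3: at line 1 remove [xhog] add [ugekz] -> 6 lines: loc vykin ugekz xrp sdq grqm
Hunk 4: at line 1 remove [ugekz,xrp] add [gcnub] -> 5 lines: loc vykin gcnub sdq grqm
Hunk 5: at line 2 remove [gcnub] add [alpi,rbtl,upye] -> 7 lines: loc vykin alpi rbtl upye sdq grqm
Final line 5: upye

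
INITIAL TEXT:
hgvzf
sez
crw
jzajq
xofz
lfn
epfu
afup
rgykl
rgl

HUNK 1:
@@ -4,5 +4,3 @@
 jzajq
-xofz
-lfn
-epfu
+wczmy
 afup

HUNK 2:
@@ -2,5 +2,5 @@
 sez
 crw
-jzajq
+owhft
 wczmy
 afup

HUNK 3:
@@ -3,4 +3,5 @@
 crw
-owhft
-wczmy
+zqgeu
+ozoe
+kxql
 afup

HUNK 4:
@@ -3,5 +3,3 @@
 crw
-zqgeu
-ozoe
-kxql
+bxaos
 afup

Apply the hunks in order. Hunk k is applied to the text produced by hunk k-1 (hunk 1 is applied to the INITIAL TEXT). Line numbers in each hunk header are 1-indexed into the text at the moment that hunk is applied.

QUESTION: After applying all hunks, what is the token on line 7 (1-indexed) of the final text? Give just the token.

Answer: rgl

Derivation:
Hunk 1: at line 4 remove [xofz,lfn,epfu] add [wczmy] -> 8 lines: hgvzf sez crw jzajq wczmy afup rgykl rgl
Hunk 2: at line 2 remove [jzajq] add [owhft] -> 8 lines: hgvzf sez crw owhft wczmy afup rgykl rgl
Hunk 3: at line 3 remove [owhft,wczmy] add [zqgeu,ozoe,kxql] -> 9 lines: hgvzf sez crw zqgeu ozoe kxql afup rgykl rgl
Hunk 4: at line 3 remove [zqgeu,ozoe,kxql] add [bxaos] -> 7 lines: hgvzf sez crw bxaos afup rgykl rgl
Final line 7: rgl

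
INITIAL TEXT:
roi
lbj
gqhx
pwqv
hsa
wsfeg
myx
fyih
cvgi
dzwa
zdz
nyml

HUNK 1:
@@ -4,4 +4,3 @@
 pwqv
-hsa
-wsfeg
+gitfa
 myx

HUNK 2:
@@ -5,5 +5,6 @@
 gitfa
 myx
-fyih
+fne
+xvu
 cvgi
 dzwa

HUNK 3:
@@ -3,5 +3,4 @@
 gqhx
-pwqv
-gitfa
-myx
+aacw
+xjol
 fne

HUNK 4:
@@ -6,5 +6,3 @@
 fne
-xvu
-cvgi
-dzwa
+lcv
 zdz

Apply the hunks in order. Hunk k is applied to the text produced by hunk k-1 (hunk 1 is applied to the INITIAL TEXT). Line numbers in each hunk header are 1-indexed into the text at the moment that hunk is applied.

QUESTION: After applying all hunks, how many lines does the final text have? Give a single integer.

Hunk 1: at line 4 remove [hsa,wsfeg] add [gitfa] -> 11 lines: roi lbj gqhx pwqv gitfa myx fyih cvgi dzwa zdz nyml
Hunk 2: at line 5 remove [fyih] add [fne,xvu] -> 12 lines: roi lbj gqhx pwqv gitfa myx fne xvu cvgi dzwa zdz nyml
Hunk 3: at line 3 remove [pwqv,gitfa,myx] add [aacw,xjol] -> 11 lines: roi lbj gqhx aacw xjol fne xvu cvgi dzwa zdz nyml
Hunk 4: at line 6 remove [xvu,cvgi,dzwa] add [lcv] -> 9 lines: roi lbj gqhx aacw xjol fne lcv zdz nyml
Final line count: 9

Answer: 9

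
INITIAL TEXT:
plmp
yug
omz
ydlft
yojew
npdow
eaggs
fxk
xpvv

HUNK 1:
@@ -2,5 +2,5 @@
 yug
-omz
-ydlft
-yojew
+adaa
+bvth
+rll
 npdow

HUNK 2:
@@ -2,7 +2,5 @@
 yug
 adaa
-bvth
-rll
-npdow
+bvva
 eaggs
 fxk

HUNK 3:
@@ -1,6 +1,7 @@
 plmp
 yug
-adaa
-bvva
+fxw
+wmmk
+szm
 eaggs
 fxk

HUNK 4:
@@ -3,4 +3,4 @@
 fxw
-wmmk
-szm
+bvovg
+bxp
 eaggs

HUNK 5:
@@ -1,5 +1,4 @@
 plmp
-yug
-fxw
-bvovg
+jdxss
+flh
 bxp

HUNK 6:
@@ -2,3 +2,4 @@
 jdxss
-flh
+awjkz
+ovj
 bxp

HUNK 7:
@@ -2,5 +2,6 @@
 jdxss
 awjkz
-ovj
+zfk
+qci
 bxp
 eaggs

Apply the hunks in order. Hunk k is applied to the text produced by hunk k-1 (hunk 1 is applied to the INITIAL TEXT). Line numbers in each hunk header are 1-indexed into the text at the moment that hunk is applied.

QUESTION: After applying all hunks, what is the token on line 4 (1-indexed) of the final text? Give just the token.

Hunk 1: at line 2 remove [omz,ydlft,yojew] add [adaa,bvth,rll] -> 9 lines: plmp yug adaa bvth rll npdow eaggs fxk xpvv
Hunk 2: at line 2 remove [bvth,rll,npdow] add [bvva] -> 7 lines: plmp yug adaa bvva eaggs fxk xpvv
Hunk 3: at line 1 remove [adaa,bvva] add [fxw,wmmk,szm] -> 8 lines: plmp yug fxw wmmk szm eaggs fxk xpvv
Hunk 4: at line 3 remove [wmmk,szm] add [bvovg,bxp] -> 8 lines: plmp yug fxw bvovg bxp eaggs fxk xpvv
Hunk 5: at line 1 remove [yug,fxw,bvovg] add [jdxss,flh] -> 7 lines: plmp jdxss flh bxp eaggs fxk xpvv
Hunk 6: at line 2 remove [flh] add [awjkz,ovj] -> 8 lines: plmp jdxss awjkz ovj bxp eaggs fxk xpvv
Hunk 7: at line 2 remove [ovj] add [zfk,qci] -> 9 lines: plmp jdxss awjkz zfk qci bxp eaggs fxk xpvv
Final line 4: zfk

Answer: zfk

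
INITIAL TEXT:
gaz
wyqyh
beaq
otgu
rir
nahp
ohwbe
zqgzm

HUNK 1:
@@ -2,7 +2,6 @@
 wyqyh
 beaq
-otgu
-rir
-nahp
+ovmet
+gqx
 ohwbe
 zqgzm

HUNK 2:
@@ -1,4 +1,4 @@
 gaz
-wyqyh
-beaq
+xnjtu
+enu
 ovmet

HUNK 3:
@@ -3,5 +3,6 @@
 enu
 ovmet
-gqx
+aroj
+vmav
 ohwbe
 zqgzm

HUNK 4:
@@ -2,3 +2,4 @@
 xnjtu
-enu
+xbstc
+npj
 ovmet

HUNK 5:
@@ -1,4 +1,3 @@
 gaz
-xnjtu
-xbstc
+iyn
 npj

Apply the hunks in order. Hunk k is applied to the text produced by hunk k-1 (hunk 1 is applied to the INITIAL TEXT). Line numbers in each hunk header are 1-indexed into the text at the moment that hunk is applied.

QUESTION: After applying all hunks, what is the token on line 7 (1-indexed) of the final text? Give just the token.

Hunk 1: at line 2 remove [otgu,rir,nahp] add [ovmet,gqx] -> 7 lines: gaz wyqyh beaq ovmet gqx ohwbe zqgzm
Hunk 2: at line 1 remove [wyqyh,beaq] add [xnjtu,enu] -> 7 lines: gaz xnjtu enu ovmet gqx ohwbe zqgzm
Hunk 3: at line 3 remove [gqx] add [aroj,vmav] -> 8 lines: gaz xnjtu enu ovmet aroj vmav ohwbe zqgzm
Hunk 4: at line 2 remove [enu] add [xbstc,npj] -> 9 lines: gaz xnjtu xbstc npj ovmet aroj vmav ohwbe zqgzm
Hunk 5: at line 1 remove [xnjtu,xbstc] add [iyn] -> 8 lines: gaz iyn npj ovmet aroj vmav ohwbe zqgzm
Final line 7: ohwbe

Answer: ohwbe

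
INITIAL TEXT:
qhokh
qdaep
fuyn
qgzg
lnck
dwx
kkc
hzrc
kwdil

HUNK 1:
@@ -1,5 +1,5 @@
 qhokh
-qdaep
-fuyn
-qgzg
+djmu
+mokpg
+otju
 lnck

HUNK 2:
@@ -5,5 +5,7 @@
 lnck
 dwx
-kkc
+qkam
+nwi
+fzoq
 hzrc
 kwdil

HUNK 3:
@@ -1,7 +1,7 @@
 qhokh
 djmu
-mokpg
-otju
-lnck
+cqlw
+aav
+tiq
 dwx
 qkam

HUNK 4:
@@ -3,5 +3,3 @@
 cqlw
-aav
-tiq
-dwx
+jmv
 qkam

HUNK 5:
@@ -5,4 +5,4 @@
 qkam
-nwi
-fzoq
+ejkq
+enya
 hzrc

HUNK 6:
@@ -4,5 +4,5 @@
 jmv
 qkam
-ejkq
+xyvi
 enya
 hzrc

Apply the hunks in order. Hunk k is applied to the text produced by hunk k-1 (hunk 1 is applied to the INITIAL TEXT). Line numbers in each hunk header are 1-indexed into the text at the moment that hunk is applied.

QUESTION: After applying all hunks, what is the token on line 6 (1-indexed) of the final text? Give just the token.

Hunk 1: at line 1 remove [qdaep,fuyn,qgzg] add [djmu,mokpg,otju] -> 9 lines: qhokh djmu mokpg otju lnck dwx kkc hzrc kwdil
Hunk 2: at line 5 remove [kkc] add [qkam,nwi,fzoq] -> 11 lines: qhokh djmu mokpg otju lnck dwx qkam nwi fzoq hzrc kwdil
Hunk 3: at line 1 remove [mokpg,otju,lnck] add [cqlw,aav,tiq] -> 11 lines: qhokh djmu cqlw aav tiq dwx qkam nwi fzoq hzrc kwdil
Hunk 4: at line 3 remove [aav,tiq,dwx] add [jmv] -> 9 lines: qhokh djmu cqlw jmv qkam nwi fzoq hzrc kwdil
Hunk 5: at line 5 remove [nwi,fzoq] add [ejkq,enya] -> 9 lines: qhokh djmu cqlw jmv qkam ejkq enya hzrc kwdil
Hunk 6: at line 4 remove [ejkq] add [xyvi] -> 9 lines: qhokh djmu cqlw jmv qkam xyvi enya hzrc kwdil
Final line 6: xyvi

Answer: xyvi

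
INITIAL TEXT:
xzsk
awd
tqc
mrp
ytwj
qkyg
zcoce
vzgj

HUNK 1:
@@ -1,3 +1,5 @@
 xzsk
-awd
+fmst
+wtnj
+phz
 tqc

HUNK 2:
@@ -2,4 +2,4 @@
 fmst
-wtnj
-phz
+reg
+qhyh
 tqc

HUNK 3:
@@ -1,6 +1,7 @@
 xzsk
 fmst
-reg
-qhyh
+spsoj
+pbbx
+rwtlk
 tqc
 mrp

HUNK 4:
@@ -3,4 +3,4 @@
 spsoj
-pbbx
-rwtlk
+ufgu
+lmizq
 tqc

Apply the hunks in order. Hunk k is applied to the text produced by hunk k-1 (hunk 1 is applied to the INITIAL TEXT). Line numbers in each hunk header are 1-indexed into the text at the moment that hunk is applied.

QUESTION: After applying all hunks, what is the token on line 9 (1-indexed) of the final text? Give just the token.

Answer: qkyg

Derivation:
Hunk 1: at line 1 remove [awd] add [fmst,wtnj,phz] -> 10 lines: xzsk fmst wtnj phz tqc mrp ytwj qkyg zcoce vzgj
Hunk 2: at line 2 remove [wtnj,phz] add [reg,qhyh] -> 10 lines: xzsk fmst reg qhyh tqc mrp ytwj qkyg zcoce vzgj
Hunk 3: at line 1 remove [reg,qhyh] add [spsoj,pbbx,rwtlk] -> 11 lines: xzsk fmst spsoj pbbx rwtlk tqc mrp ytwj qkyg zcoce vzgj
Hunk 4: at line 3 remove [pbbx,rwtlk] add [ufgu,lmizq] -> 11 lines: xzsk fmst spsoj ufgu lmizq tqc mrp ytwj qkyg zcoce vzgj
Final line 9: qkyg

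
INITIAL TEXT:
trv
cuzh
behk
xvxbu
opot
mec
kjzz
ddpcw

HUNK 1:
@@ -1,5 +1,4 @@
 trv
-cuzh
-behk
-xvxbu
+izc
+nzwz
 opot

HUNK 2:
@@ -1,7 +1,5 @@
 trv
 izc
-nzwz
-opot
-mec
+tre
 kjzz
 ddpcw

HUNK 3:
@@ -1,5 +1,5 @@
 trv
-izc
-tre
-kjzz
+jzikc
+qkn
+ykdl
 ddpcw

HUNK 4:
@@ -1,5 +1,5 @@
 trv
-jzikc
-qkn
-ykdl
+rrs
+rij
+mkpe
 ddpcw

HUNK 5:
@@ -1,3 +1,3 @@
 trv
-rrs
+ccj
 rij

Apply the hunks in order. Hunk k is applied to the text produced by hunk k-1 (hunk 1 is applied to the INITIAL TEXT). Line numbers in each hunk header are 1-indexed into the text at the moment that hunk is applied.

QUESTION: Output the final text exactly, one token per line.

Hunk 1: at line 1 remove [cuzh,behk,xvxbu] add [izc,nzwz] -> 7 lines: trv izc nzwz opot mec kjzz ddpcw
Hunk 2: at line 1 remove [nzwz,opot,mec] add [tre] -> 5 lines: trv izc tre kjzz ddpcw
Hunk 3: at line 1 remove [izc,tre,kjzz] add [jzikc,qkn,ykdl] -> 5 lines: trv jzikc qkn ykdl ddpcw
Hunk 4: at line 1 remove [jzikc,qkn,ykdl] add [rrs,rij,mkpe] -> 5 lines: trv rrs rij mkpe ddpcw
Hunk 5: at line 1 remove [rrs] add [ccj] -> 5 lines: trv ccj rij mkpe ddpcw

Answer: trv
ccj
rij
mkpe
ddpcw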